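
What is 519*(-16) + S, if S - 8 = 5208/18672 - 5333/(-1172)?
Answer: -3780011069/455908 ≈ -8291.2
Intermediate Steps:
S = 5848963/455908 (S = 8 + (5208/18672 - 5333/(-1172)) = 8 + (5208*(1/18672) - 5333*(-1/1172)) = 8 + (217/778 + 5333/1172) = 8 + 2201699/455908 = 5848963/455908 ≈ 12.829)
519*(-16) + S = 519*(-16) + 5848963/455908 = -8304 + 5848963/455908 = -3780011069/455908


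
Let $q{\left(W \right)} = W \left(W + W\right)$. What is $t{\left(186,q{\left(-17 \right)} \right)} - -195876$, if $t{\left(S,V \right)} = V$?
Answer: $196454$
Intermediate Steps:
$q{\left(W \right)} = 2 W^{2}$ ($q{\left(W \right)} = W 2 W = 2 W^{2}$)
$t{\left(186,q{\left(-17 \right)} \right)} - -195876 = 2 \left(-17\right)^{2} - -195876 = 2 \cdot 289 + 195876 = 578 + 195876 = 196454$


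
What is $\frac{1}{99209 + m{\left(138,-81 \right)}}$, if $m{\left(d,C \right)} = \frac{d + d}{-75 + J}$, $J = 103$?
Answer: $\frac{7}{694532} \approx 1.0079 \cdot 10^{-5}$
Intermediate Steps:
$m{\left(d,C \right)} = \frac{d}{14}$ ($m{\left(d,C \right)} = \frac{d + d}{-75 + 103} = \frac{2 d}{28} = 2 d \frac{1}{28} = \frac{d}{14}$)
$\frac{1}{99209 + m{\left(138,-81 \right)}} = \frac{1}{99209 + \frac{1}{14} \cdot 138} = \frac{1}{99209 + \frac{69}{7}} = \frac{1}{\frac{694532}{7}} = \frac{7}{694532}$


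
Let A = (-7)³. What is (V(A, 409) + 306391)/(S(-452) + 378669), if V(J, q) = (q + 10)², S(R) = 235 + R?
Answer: 120488/94613 ≈ 1.2735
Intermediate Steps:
A = -343
V(J, q) = (10 + q)²
(V(A, 409) + 306391)/(S(-452) + 378669) = ((10 + 409)² + 306391)/((235 - 452) + 378669) = (419² + 306391)/(-217 + 378669) = (175561 + 306391)/378452 = 481952*(1/378452) = 120488/94613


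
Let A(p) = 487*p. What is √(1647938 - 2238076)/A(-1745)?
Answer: -17*I*√2042/849815 ≈ -0.00090397*I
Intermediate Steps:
√(1647938 - 2238076)/A(-1745) = √(1647938 - 2238076)/((487*(-1745))) = √(-590138)/(-849815) = (17*I*√2042)*(-1/849815) = -17*I*√2042/849815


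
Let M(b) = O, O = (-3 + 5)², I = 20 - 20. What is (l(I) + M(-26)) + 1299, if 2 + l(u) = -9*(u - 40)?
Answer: 1661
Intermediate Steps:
I = 0
O = 4 (O = 2² = 4)
l(u) = 358 - 9*u (l(u) = -2 - 9*(u - 40) = -2 - 9*(-40 + u) = -2 + (360 - 9*u) = 358 - 9*u)
M(b) = 4
(l(I) + M(-26)) + 1299 = ((358 - 9*0) + 4) + 1299 = ((358 + 0) + 4) + 1299 = (358 + 4) + 1299 = 362 + 1299 = 1661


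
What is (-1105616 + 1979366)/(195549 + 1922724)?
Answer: 291250/706091 ≈ 0.41248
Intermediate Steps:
(-1105616 + 1979366)/(195549 + 1922724) = 873750/2118273 = 873750*(1/2118273) = 291250/706091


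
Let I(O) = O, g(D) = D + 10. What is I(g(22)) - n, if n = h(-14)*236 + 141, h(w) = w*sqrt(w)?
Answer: -109 + 3304*I*sqrt(14) ≈ -109.0 + 12362.0*I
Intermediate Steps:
h(w) = w**(3/2)
g(D) = 10 + D
n = 141 - 3304*I*sqrt(14) (n = (-14)**(3/2)*236 + 141 = -14*I*sqrt(14)*236 + 141 = -3304*I*sqrt(14) + 141 = 141 - 3304*I*sqrt(14) ≈ 141.0 - 12362.0*I)
I(g(22)) - n = (10 + 22) - (141 - 3304*I*sqrt(14)) = 32 + (-141 + 3304*I*sqrt(14)) = -109 + 3304*I*sqrt(14)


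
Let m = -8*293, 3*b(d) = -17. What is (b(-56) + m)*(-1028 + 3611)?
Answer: -6069189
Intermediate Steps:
b(d) = -17/3 (b(d) = (⅓)*(-17) = -17/3)
m = -2344
(b(-56) + m)*(-1028 + 3611) = (-17/3 - 2344)*(-1028 + 3611) = -7049/3*2583 = -6069189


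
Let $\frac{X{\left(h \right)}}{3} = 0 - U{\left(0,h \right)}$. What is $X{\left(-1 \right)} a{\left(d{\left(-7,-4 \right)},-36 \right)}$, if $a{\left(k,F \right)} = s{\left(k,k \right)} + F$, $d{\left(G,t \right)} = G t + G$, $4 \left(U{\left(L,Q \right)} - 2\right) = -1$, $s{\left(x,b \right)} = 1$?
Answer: $\frac{735}{4} \approx 183.75$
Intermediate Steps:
$U{\left(L,Q \right)} = \frac{7}{4}$ ($U{\left(L,Q \right)} = 2 + \frac{1}{4} \left(-1\right) = 2 - \frac{1}{4} = \frac{7}{4}$)
$d{\left(G,t \right)} = G + G t$
$X{\left(h \right)} = - \frac{21}{4}$ ($X{\left(h \right)} = 3 \left(0 - \frac{7}{4}\right) = 3 \left(- \frac{7}{4}\right) = - \frac{21}{4}$)
$a{\left(k,F \right)} = 1 + F$
$X{\left(-1 \right)} a{\left(d{\left(-7,-4 \right)},-36 \right)} = - \frac{21 \left(1 - 36\right)}{4} = \left(- \frac{21}{4}\right) \left(-35\right) = \frac{735}{4}$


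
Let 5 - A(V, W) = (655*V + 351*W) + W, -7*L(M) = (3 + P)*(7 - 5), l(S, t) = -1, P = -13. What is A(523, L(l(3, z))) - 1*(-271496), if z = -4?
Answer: -504488/7 ≈ -72070.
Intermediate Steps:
L(M) = 20/7 (L(M) = -(3 - 13)*(7 - 5)/7 = -(-10)*2/7 = -⅐*(-20) = 20/7)
A(V, W) = 5 - 655*V - 352*W (A(V, W) = 5 - ((655*V + 351*W) + W) = 5 - ((351*W + 655*V) + W) = 5 - (352*W + 655*V) = 5 + (-655*V - 352*W) = 5 - 655*V - 352*W)
A(523, L(l(3, z))) - 1*(-271496) = (5 - 655*523 - 352*20/7) - 1*(-271496) = (5 - 342565 - 7040/7) + 271496 = -2404960/7 + 271496 = -504488/7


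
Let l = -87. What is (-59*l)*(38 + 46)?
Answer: 431172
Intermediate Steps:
(-59*l)*(38 + 46) = (-59*(-87))*(38 + 46) = 5133*84 = 431172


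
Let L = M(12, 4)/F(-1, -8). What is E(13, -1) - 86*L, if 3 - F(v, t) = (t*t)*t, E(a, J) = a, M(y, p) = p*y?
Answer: 2567/515 ≈ 4.9845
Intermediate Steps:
F(v, t) = 3 - t³ (F(v, t) = 3 - t*t*t = 3 - t²*t = 3 - t³)
L = 48/515 (L = (4*12)/(3 - 1*(-8)³) = 48/(3 - 1*(-512)) = 48/(3 + 512) = 48/515 ≈ 0.093204)
E(13, -1) - 86*L = 13 - 86*48/515 = 13 - 4128/515 = 2567/515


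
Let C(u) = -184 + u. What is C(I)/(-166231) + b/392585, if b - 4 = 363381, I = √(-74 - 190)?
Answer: 12095617515/13051959427 - 2*I*√66/166231 ≈ 0.92673 - 9.7744e-5*I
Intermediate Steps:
I = 2*I*√66 (I = √(-264) = 2*I*√66 ≈ 16.248*I)
b = 363385 (b = 4 + 363381 = 363385)
C(I)/(-166231) + b/392585 = (-184 + 2*I*√66)/(-166231) + 363385/392585 = (-184 + 2*I*√66)*(-1/166231) + 363385*(1/392585) = (184/166231 - 2*I*√66/166231) + 72677/78517 = 12095617515/13051959427 - 2*I*√66/166231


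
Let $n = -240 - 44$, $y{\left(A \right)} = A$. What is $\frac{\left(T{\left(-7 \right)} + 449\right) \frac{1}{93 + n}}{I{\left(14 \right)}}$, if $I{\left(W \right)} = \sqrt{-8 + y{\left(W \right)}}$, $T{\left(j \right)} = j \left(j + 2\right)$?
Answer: $- \frac{242 \sqrt{6}}{573} \approx -1.0345$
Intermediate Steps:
$T{\left(j \right)} = j \left(2 + j\right)$
$I{\left(W \right)} = \sqrt{-8 + W}$
$n = -284$ ($n = -240 - 44 = -284$)
$\frac{\left(T{\left(-7 \right)} + 449\right) \frac{1}{93 + n}}{I{\left(14 \right)}} = \frac{\left(- 7 \left(2 - 7\right) + 449\right) \frac{1}{93 - 284}}{\sqrt{-8 + 14}} = \frac{\left(\left(-7\right) \left(-5\right) + 449\right) \frac{1}{-191}}{\sqrt{6}} = \left(35 + 449\right) \left(- \frac{1}{191}\right) \frac{\sqrt{6}}{6} = 484 \left(- \frac{1}{191}\right) \frac{\sqrt{6}}{6} = - \frac{484 \frac{\sqrt{6}}{6}}{191} = - \frac{242 \sqrt{6}}{573}$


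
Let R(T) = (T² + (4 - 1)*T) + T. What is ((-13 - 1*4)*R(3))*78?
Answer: -27846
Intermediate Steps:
R(T) = T² + 4*T (R(T) = (T² + 3*T) + T = T² + 4*T)
((-13 - 1*4)*R(3))*78 = ((-13 - 1*4)*(3*(4 + 3)))*78 = ((-13 - 4)*(3*7))*78 = -17*21*78 = -357*78 = -27846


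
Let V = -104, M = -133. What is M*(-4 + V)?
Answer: 14364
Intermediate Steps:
M*(-4 + V) = -133*(-4 - 104) = -133*(-108) = 14364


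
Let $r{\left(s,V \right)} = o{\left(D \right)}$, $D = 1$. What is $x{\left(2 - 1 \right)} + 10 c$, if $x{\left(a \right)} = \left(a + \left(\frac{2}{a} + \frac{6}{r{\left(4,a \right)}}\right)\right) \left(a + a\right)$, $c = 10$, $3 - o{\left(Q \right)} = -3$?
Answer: $108$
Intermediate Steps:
$o{\left(Q \right)} = 6$ ($o{\left(Q \right)} = 3 - -3 = 3 + 3 = 6$)
$r{\left(s,V \right)} = 6$
$x{\left(a \right)} = 2 a \left(1 + a + \frac{2}{a}\right)$ ($x{\left(a \right)} = \left(a + \left(\frac{2}{a} + \frac{6}{6}\right)\right) \left(a + a\right) = \left(a + \left(\frac{2}{a} + 6 \cdot \frac{1}{6}\right)\right) 2 a = \left(a + \left(\frac{2}{a} + 1\right)\right) 2 a = \left(a + \left(1 + \frac{2}{a}\right)\right) 2 a = \left(1 + a + \frac{2}{a}\right) 2 a = 2 a \left(1 + a + \frac{2}{a}\right)$)
$x{\left(2 - 1 \right)} + 10 c = \left(4 + 2 \left(2 - 1\right) + 2 \left(2 - 1\right)^{2}\right) + 10 \cdot 10 = \left(4 + 2 \left(2 - 1\right) + 2 \left(2 - 1\right)^{2}\right) + 100 = \left(4 + 2 \cdot 1 + 2 \cdot 1^{2}\right) + 100 = \left(4 + 2 + 2 \cdot 1\right) + 100 = \left(4 + 2 + 2\right) + 100 = 8 + 100 = 108$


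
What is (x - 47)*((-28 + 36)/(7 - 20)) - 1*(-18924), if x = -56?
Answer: 246836/13 ≈ 18987.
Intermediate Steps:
(x - 47)*((-28 + 36)/(7 - 20)) - 1*(-18924) = (-56 - 47)*((-28 + 36)/(7 - 20)) - 1*(-18924) = -824/(-13) + 18924 = -824*(-1)/13 + 18924 = -103*(-8/13) + 18924 = 824/13 + 18924 = 246836/13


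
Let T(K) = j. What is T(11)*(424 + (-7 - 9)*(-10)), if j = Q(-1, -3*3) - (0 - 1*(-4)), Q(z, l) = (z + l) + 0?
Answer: -8176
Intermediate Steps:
Q(z, l) = l + z (Q(z, l) = (l + z) + 0 = l + z)
j = -14 (j = (-3*3 - 1) - (0 - 1*(-4)) = (-9 - 1) - (0 + 4) = -10 - 1*4 = -10 - 4 = -14)
T(K) = -14
T(11)*(424 + (-7 - 9)*(-10)) = -14*(424 + (-7 - 9)*(-10)) = -14*(424 - 16*(-10)) = -14*(424 + 160) = -14*584 = -8176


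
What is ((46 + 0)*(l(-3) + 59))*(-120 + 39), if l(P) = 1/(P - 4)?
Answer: -1535112/7 ≈ -2.1930e+5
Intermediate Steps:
l(P) = 1/(-4 + P)
((46 + 0)*(l(-3) + 59))*(-120 + 39) = ((46 + 0)*(1/(-4 - 3) + 59))*(-120 + 39) = (46*(1/(-7) + 59))*(-81) = (46*(-⅐ + 59))*(-81) = (46*(412/7))*(-81) = (18952/7)*(-81) = -1535112/7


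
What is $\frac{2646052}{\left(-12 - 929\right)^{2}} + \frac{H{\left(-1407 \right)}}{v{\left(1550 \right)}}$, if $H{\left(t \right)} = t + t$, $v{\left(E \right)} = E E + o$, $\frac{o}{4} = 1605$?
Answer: $\frac{3185817920153}{1066526445260} \approx 2.9871$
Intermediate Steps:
$o = 6420$ ($o = 4 \cdot 1605 = 6420$)
$v{\left(E \right)} = 6420 + E^{2}$ ($v{\left(E \right)} = E E + 6420 = E^{2} + 6420 = 6420 + E^{2}$)
$H{\left(t \right)} = 2 t$
$\frac{2646052}{\left(-12 - 929\right)^{2}} + \frac{H{\left(-1407 \right)}}{v{\left(1550 \right)}} = \frac{2646052}{\left(-12 - 929\right)^{2}} + \frac{2 \left(-1407\right)}{6420 + 1550^{2}} = \frac{2646052}{\left(-941\right)^{2}} - \frac{2814}{6420 + 2402500} = \frac{2646052}{885481} - \frac{2814}{2408920} = 2646052 \cdot \frac{1}{885481} - \frac{1407}{1204460} = \frac{2646052}{885481} - \frac{1407}{1204460} = \frac{3185817920153}{1066526445260}$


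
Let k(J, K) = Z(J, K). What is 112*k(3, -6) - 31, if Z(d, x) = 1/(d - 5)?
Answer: -87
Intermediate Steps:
Z(d, x) = 1/(-5 + d)
k(J, K) = 1/(-5 + J)
112*k(3, -6) - 31 = 112/(-5 + 3) - 31 = 112/(-2) - 31 = 112*(-1/2) - 31 = -56 - 31 = -87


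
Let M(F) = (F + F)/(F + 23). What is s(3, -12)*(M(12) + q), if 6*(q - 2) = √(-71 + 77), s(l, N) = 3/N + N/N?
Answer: 141/70 + √6/8 ≈ 2.3205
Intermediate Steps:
s(l, N) = 1 + 3/N (s(l, N) = 3/N + 1 = 1 + 3/N)
M(F) = 2*F/(23 + F) (M(F) = (2*F)/(23 + F) = 2*F/(23 + F))
q = 2 + √6/6 (q = 2 + √(-71 + 77)/6 = 2 + √6/6 ≈ 2.4082)
s(3, -12)*(M(12) + q) = ((3 - 12)/(-12))*(2*12/(23 + 12) + (2 + √6/6)) = (-1/12*(-9))*(2*12/35 + (2 + √6/6)) = 3*(2*12*(1/35) + (2 + √6/6))/4 = 3*(24/35 + (2 + √6/6))/4 = 3*(94/35 + √6/6)/4 = 141/70 + √6/8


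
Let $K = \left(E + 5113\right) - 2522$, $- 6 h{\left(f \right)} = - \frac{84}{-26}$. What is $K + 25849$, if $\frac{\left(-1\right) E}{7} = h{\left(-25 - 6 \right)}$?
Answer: $\frac{369769}{13} \approx 28444.0$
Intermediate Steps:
$h{\left(f \right)} = - \frac{7}{13}$ ($h{\left(f \right)} = - \frac{\left(-84\right) \frac{1}{-26}}{6} = - \frac{\left(-84\right) \left(- \frac{1}{26}\right)}{6} = \left(- \frac{1}{6}\right) \frac{42}{13} = - \frac{7}{13}$)
$E = \frac{49}{13}$ ($E = \left(-7\right) \left(- \frac{7}{13}\right) = \frac{49}{13} \approx 3.7692$)
$K = \frac{33732}{13}$ ($K = \left(\frac{49}{13} + 5113\right) - 2522 = \frac{66518}{13} - 2522 = \frac{33732}{13} \approx 2594.8$)
$K + 25849 = \frac{33732}{13} + 25849 = \frac{369769}{13}$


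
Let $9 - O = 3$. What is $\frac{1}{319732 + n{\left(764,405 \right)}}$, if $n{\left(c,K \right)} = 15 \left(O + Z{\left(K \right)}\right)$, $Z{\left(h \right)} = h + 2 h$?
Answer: $\frac{1}{338047} \approx 2.9582 \cdot 10^{-6}$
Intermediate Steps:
$Z{\left(h \right)} = 3 h$
$O = 6$ ($O = 9 - 3 = 6$)
$n{\left(c,K \right)} = 90 + 45 K$ ($n{\left(c,K \right)} = 15 \left(6 + 3 K\right) = 90 + 45 K$)
$\frac{1}{319732 + n{\left(764,405 \right)}} = \frac{1}{319732 + \left(90 + 45 \cdot 405\right)} = \frac{1}{319732 + \left(90 + 18225\right)} = \frac{1}{319732 + 18315} = \frac{1}{338047}$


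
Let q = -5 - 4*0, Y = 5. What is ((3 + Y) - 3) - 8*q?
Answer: 45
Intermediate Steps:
q = -5 (q = -5 + 0 = -5)
((3 + Y) - 3) - 8*q = ((3 + 5) - 3) - 8*(-5) = (8 - 3) + 40 = 5 + 40 = 45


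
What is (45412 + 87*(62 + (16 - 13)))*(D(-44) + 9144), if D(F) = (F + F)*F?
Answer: 664688072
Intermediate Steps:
D(F) = 2*F² (D(F) = (2*F)*F = 2*F²)
(45412 + 87*(62 + (16 - 13)))*(D(-44) + 9144) = (45412 + 87*(62 + (16 - 13)))*(2*(-44)² + 9144) = (45412 + 87*(62 + 3))*(2*1936 + 9144) = (45412 + 87*65)*(3872 + 9144) = (45412 + 5655)*13016 = 51067*13016 = 664688072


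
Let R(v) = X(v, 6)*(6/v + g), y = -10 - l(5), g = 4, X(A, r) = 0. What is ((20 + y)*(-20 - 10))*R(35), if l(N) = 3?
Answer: 0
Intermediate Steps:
y = -13 (y = -10 - 1*3 = -10 - 3 = -13)
R(v) = 0 (R(v) = 0*(6/v + 4) = 0*(4 + 6/v) = 0)
((20 + y)*(-20 - 10))*R(35) = ((20 - 13)*(-20 - 10))*0 = (7*(-30))*0 = -210*0 = 0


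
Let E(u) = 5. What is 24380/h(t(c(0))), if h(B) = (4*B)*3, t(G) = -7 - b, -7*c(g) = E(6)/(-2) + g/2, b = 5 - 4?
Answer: -6095/24 ≈ -253.96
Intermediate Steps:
b = 1
c(g) = 5/14 - g/14 (c(g) = -(5/(-2) + g/2)/7 = -(5*(-½) + g*(½))/7 = -(-5/2 + g/2)/7 = 5/14 - g/14)
t(G) = -8 (t(G) = -7 - 1*1 = -7 - 1 = -8)
h(B) = 12*B
24380/h(t(c(0))) = 24380/((12*(-8))) = 24380/(-96) = 24380*(-1/96) = -6095/24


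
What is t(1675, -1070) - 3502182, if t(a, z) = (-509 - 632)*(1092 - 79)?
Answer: -4658015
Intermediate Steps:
t(a, z) = -1155833 (t(a, z) = -1141*1013 = -1155833)
t(1675, -1070) - 3502182 = -1155833 - 3502182 = -4658015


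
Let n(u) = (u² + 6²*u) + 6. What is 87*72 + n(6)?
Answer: 6522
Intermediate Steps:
n(u) = 6 + u² + 36*u (n(u) = (u² + 36*u) + 6 = 6 + u² + 36*u)
87*72 + n(6) = 87*72 + (6 + 6² + 36*6) = 6264 + (6 + 36 + 216) = 6264 + 258 = 6522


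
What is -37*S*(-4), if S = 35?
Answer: 5180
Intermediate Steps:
-37*S*(-4) = -37*35*(-4) = -1295*(-4) = 5180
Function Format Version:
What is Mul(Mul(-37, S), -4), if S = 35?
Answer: 5180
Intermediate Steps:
Mul(Mul(-37, S), -4) = Mul(Mul(-37, 35), -4) = Mul(-1295, -4) = 5180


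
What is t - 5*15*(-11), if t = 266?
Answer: 1091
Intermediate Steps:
t - 5*15*(-11) = 266 - 5*15*(-11) = 266 - 75*(-11) = 266 + 825 = 1091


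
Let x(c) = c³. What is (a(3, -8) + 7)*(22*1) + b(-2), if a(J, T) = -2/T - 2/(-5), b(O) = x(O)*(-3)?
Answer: 1923/10 ≈ 192.30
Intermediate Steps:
b(O) = -3*O³ (b(O) = O³*(-3) = -3*O³)
a(J, T) = ⅖ - 2/T (a(J, T) = -2/T - 2*(-⅕) = -2/T + ⅖ = ⅖ - 2/T)
(a(3, -8) + 7)*(22*1) + b(-2) = ((⅖ - 2/(-8)) + 7)*(22*1) - 3*(-2)³ = ((⅖ - 2*(-⅛)) + 7)*22 - 3*(-8) = ((⅖ + ¼) + 7)*22 + 24 = (13/20 + 7)*22 + 24 = (153/20)*22 + 24 = 1683/10 + 24 = 1923/10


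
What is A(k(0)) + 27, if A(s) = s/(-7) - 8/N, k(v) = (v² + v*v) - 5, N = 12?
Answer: 568/21 ≈ 27.048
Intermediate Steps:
k(v) = -5 + 2*v² (k(v) = (v² + v²) - 5 = 2*v² - 5 = -5 + 2*v²)
A(s) = -⅔ - s/7 (A(s) = s/(-7) - 8/12 = s*(-⅐) - 8*1/12 = -s/7 - ⅔ = -⅔ - s/7)
A(k(0)) + 27 = (-⅔ - (-5 + 2*0²)/7) + 27 = (-⅔ - (-5 + 2*0)/7) + 27 = (-⅔ - (-5 + 0)/7) + 27 = (-⅔ - ⅐*(-5)) + 27 = (-⅔ + 5/7) + 27 = 1/21 + 27 = 568/21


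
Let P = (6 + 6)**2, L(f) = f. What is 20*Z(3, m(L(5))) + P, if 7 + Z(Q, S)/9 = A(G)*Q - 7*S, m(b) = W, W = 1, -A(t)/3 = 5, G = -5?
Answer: -10476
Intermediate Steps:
A(t) = -15 (A(t) = -3*5 = -15)
m(b) = 1
Z(Q, S) = -63 - 135*Q - 63*S (Z(Q, S) = -63 + 9*(-15*Q - 7*S) = -63 + (-135*Q - 63*S) = -63 - 135*Q - 63*S)
P = 144 (P = 12**2 = 144)
20*Z(3, m(L(5))) + P = 20*(-63 - 135*3 - 63*1) + 144 = 20*(-63 - 405 - 63) + 144 = 20*(-531) + 144 = -10620 + 144 = -10476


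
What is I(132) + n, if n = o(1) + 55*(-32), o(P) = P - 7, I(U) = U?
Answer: -1634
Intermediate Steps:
o(P) = -7 + P
n = -1766 (n = (-7 + 1) + 55*(-32) = -6 - 1760 = -1766)
I(132) + n = 132 - 1766 = -1634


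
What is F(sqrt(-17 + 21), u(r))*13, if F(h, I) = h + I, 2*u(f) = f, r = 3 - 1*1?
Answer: 39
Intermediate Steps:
r = 2 (r = 3 - 1 = 2)
u(f) = f/2
F(h, I) = I + h
F(sqrt(-17 + 21), u(r))*13 = ((1/2)*2 + sqrt(-17 + 21))*13 = (1 + sqrt(4))*13 = (1 + 2)*13 = 3*13 = 39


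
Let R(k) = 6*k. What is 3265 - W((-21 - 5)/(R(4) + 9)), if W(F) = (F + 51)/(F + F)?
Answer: 171437/52 ≈ 3296.9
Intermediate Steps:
W(F) = (51 + F)/(2*F) (W(F) = (51 + F)/((2*F)) = (51 + F)*(1/(2*F)) = (51 + F)/(2*F))
3265 - W((-21 - 5)/(R(4) + 9)) = 3265 - (51 + (-21 - 5)/(6*4 + 9))/(2*((-21 - 5)/(6*4 + 9))) = 3265 - (51 - 26/(24 + 9))/(2*((-26/(24 + 9)))) = 3265 - (51 - 26/33)/(2*((-26/33))) = 3265 - (51 - 26*1/33)/(2*((-26*1/33))) = 3265 - (51 - 26/33)/(2*(-26/33)) = 3265 - (-33)*1657/(2*26*33) = 3265 - 1*(-1657/52) = 3265 + 1657/52 = 171437/52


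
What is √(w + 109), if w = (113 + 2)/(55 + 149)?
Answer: √1139901/102 ≈ 10.467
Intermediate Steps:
w = 115/204 ≈ 0.56373
√(w + 109) = √(115/204 + 109) = √(22351/204) = √1139901/102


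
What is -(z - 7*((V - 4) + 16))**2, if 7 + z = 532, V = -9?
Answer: -254016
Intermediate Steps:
z = 525 (z = -7 + 532 = 525)
-(z - 7*((V - 4) + 16))**2 = -(525 - 7*((-9 - 4) + 16))**2 = -(525 - 7*(-13 + 16))**2 = -(525 - 7*3)**2 = -(525 - 21)**2 = -1*504**2 = -1*254016 = -254016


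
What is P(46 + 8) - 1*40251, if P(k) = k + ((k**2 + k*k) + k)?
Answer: -34311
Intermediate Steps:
P(k) = 2*k + 2*k**2 (P(k) = k + ((k**2 + k**2) + k) = k + (2*k**2 + k) = k + (k + 2*k**2) = 2*k + 2*k**2)
P(46 + 8) - 1*40251 = 2*(46 + 8)*(1 + (46 + 8)) - 1*40251 = 2*54*(1 + 54) - 40251 = 2*54*55 - 40251 = 5940 - 40251 = -34311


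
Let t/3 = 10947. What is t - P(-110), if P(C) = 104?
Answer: 32737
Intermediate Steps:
t = 32841 (t = 3*10947 = 32841)
t - P(-110) = 32841 - 1*104 = 32841 - 104 = 32737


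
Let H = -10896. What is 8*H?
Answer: -87168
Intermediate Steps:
8*H = 8*(-10896) = -87168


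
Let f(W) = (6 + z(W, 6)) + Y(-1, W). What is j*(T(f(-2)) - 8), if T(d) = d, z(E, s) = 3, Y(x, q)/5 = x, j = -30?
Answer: 120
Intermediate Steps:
Y(x, q) = 5*x
f(W) = 4 (f(W) = (6 + 3) + 5*(-1) = 9 - 5 = 4)
j*(T(f(-2)) - 8) = -30*(4 - 8) = -30*(-4) = 120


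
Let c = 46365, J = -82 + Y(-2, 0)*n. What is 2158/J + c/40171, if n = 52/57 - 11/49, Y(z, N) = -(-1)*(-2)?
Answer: -115662751227/4677270214 ≈ -24.729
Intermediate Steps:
Y(z, N) = -2 (Y(z, N) = -1*2 = -2)
n = 1921/2793 (n = 52*(1/57) - 11*1/49 = 52/57 - 11/49 = 1921/2793 ≈ 0.68779)
J = -232868/2793 (J = -82 - 2*1921/2793 = -82 - 3842/2793 = -232868/2793 ≈ -83.376)
2158/J + c/40171 = 2158/(-232868/2793) + 46365/40171 = 2158*(-2793/232868) + 46365*(1/40171) = -3013647/116434 + 46365/40171 = -115662751227/4677270214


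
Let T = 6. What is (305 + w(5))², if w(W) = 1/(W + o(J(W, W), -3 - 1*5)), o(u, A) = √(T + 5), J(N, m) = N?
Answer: 4568909/49 - 4275*√11/98 ≈ 93098.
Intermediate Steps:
o(u, A) = √11 (o(u, A) = √(6 + 5) = √11)
w(W) = 1/(W + √11)
(305 + w(5))² = (305 + 1/(5 + √11))²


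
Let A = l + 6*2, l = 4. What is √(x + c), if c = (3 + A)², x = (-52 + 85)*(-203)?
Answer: I*√6338 ≈ 79.612*I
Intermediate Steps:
x = -6699 (x = 33*(-203) = -6699)
A = 16 (A = 4 + 6*2 = 4 + 12 = 16)
c = 361 (c = (3 + 16)² = 19² = 361)
√(x + c) = √(-6699 + 361) = √(-6338) = I*√6338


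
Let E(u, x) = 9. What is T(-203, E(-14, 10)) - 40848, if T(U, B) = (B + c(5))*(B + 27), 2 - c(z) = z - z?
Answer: -40452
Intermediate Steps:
c(z) = 2 (c(z) = 2 - (z - z) = 2 - 1*0 = 2 + 0 = 2)
T(U, B) = (2 + B)*(27 + B) (T(U, B) = (B + 2)*(B + 27) = (2 + B)*(27 + B))
T(-203, E(-14, 10)) - 40848 = (54 + 9**2 + 29*9) - 40848 = (54 + 81 + 261) - 40848 = 396 - 40848 = -40452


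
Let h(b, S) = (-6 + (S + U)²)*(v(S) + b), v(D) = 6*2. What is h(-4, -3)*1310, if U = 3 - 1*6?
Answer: 314400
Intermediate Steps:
U = -3 (U = 3 - 6 = -3)
v(D) = 12
h(b, S) = (-6 + (-3 + S)²)*(12 + b) (h(b, S) = (-6 + (S - 3)²)*(12 + b) = (-6 + (-3 + S)²)*(12 + b))
h(-4, -3)*1310 = (-72 - 6*(-4) + 12*(-3 - 3)² - 4*(-3 - 3)²)*1310 = (-72 + 24 + 12*(-6)² - 4*(-6)²)*1310 = (-72 + 24 + 12*36 - 4*36)*1310 = (-72 + 24 + 432 - 144)*1310 = 240*1310 = 314400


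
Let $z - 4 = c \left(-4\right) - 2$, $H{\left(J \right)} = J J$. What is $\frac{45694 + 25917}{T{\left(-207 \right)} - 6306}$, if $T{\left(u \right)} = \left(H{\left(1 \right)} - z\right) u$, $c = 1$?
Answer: $- \frac{71611}{6927} \approx -10.338$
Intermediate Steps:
$H{\left(J \right)} = J^{2}$
$z = -2$ ($z = 4 + \left(1 \left(-4\right) - 2\right) = 4 - 6 = -2$)
$T{\left(u \right)} = 3 u$ ($T{\left(u \right)} = \left(1^{2} - -2\right) u = \left(1 + 2\right) u = 3 u$)
$\frac{45694 + 25917}{T{\left(-207 \right)} - 6306} = \frac{45694 + 25917}{3 \left(-207\right) - 6306} = \frac{71611}{-621 - 6306} = \frac{71611}{-6927} = 71611 \left(- \frac{1}{6927}\right) = - \frac{71611}{6927}$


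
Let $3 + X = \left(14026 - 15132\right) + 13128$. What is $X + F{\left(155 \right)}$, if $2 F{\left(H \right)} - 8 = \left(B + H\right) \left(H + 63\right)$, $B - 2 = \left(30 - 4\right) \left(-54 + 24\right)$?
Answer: $-55884$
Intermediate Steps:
$X = 12019$ ($X = -3 + \left(\left(14026 - 15132\right) + 13128\right) = -3 + \left(-1106 + 13128\right) = -3 + 12022 = 12019$)
$B = -778$ ($B = 2 + \left(30 - 4\right) \left(-54 + 24\right) = 2 + 26 \left(-30\right) = 2 - 780 = -778$)
$F{\left(H \right)} = 4 + \frac{\left(-778 + H\right) \left(63 + H\right)}{2}$ ($F{\left(H \right)} = 4 + \frac{\left(-778 + H\right) \left(H + 63\right)}{2} = 4 + \frac{\left(-778 + H\right) \left(63 + H\right)}{2}$)
$X + F{\left(155 \right)} = 12019 - \left(\frac{159831}{2} - \frac{24025}{2}\right) = 12019 - 67903 = -55884$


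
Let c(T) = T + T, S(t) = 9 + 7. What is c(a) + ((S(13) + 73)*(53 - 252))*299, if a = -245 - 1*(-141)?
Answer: -5295797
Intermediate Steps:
S(t) = 16
a = -104 (a = -245 + 141 = -104)
c(T) = 2*T
c(a) + ((S(13) + 73)*(53 - 252))*299 = 2*(-104) + ((16 + 73)*(53 - 252))*299 = -208 + (89*(-199))*299 = -208 - 17711*299 = -208 - 5295589 = -5295797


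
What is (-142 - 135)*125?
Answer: -34625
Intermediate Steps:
(-142 - 135)*125 = -277*125 = -34625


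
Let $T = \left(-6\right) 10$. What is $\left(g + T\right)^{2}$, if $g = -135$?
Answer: $38025$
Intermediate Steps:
$T = -60$
$\left(g + T\right)^{2} = \left(-135 - 60\right)^{2} = \left(-195\right)^{2} = 38025$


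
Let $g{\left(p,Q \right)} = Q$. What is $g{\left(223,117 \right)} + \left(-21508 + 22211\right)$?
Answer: $820$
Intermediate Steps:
$g{\left(223,117 \right)} + \left(-21508 + 22211\right) = 117 + \left(-21508 + 22211\right) = 117 + 703 = 820$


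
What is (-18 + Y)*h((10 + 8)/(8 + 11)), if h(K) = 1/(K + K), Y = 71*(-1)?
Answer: -1691/36 ≈ -46.972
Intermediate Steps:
Y = -71
h(K) = 1/(2*K)
(-18 + Y)*h((10 + 8)/(8 + 11)) = (-18 - 71)*(1/(2*(((10 + 8)/(8 + 11))))) = -89/(2*(18/19)) = -89/(2*(18*(1/19))) = -89/(2*18/19) = -89*19/(2*18) = -89*19/36 = -1691/36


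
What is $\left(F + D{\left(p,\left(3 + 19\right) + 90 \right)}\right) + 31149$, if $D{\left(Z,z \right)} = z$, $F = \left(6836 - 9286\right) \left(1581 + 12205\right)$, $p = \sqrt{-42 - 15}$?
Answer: $-33744439$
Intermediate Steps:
$p = i \sqrt{57}$ ($p = \sqrt{-57} = i \sqrt{57} \approx 7.5498 i$)
$F = -33775700$ ($F = \left(-2450\right) 13786 = -33775700$)
$\left(F + D{\left(p,\left(3 + 19\right) + 90 \right)}\right) + 31149 = \left(-33775700 + \left(\left(3 + 19\right) + 90\right)\right) + 31149 = \left(-33775700 + \left(22 + 90\right)\right) + 31149 = \left(-33775700 + 112\right) + 31149 = -33775588 + 31149 = -33744439$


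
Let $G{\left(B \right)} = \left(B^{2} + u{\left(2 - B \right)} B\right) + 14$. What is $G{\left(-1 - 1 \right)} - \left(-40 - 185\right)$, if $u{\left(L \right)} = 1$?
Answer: $241$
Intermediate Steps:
$G{\left(B \right)} = 14 + B + B^{2}$ ($G{\left(B \right)} = \left(B^{2} + 1 B\right) + 14 = \left(B^{2} + B\right) + 14 = \left(B + B^{2}\right) + 14 = 14 + B + B^{2}$)
$G{\left(-1 - 1 \right)} - \left(-40 - 185\right) = \left(14 - 2 + \left(-1 - 1\right)^{2}\right) - \left(-40 - 185\right) = \left(14 - 2 + \left(-1 - 1\right)^{2}\right) - -225 = \left(14 - 2 + \left(-2\right)^{2}\right) + 225 = \left(14 - 2 + 4\right) + 225 = 16 + 225 = 241$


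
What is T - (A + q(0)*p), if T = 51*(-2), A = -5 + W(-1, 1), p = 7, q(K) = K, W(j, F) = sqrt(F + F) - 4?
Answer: -93 - sqrt(2) ≈ -94.414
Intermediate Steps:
W(j, F) = -4 + sqrt(2)*sqrt(F) (W(j, F) = sqrt(2*F) - 4 = sqrt(2)*sqrt(F) - 4 = -4 + sqrt(2)*sqrt(F))
A = -9 + sqrt(2) (A = -5 + (-4 + sqrt(2)*sqrt(1)) = -5 + (-4 + sqrt(2)*1) = -5 + (-4 + sqrt(2)) = -9 + sqrt(2) ≈ -7.5858)
T = -102
T - (A + q(0)*p) = -102 - ((-9 + sqrt(2)) + 0*7) = -102 - ((-9 + sqrt(2)) + 0) = -102 - (-9 + sqrt(2)) = -102 + (9 - sqrt(2)) = -93 - sqrt(2)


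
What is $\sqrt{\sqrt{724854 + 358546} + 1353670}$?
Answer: $\sqrt{1353670 + 10 \sqrt{10834}} \approx 1163.9$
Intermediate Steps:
$\sqrt{\sqrt{724854 + 358546} + 1353670} = \sqrt{\sqrt{1083400} + 1353670} = \sqrt{10 \sqrt{10834} + 1353670} = \sqrt{1353670 + 10 \sqrt{10834}}$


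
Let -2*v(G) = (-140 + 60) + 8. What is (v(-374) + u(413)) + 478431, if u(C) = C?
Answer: 478880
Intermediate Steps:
v(G) = 36 (v(G) = -((-140 + 60) + 8)/2 = -(-80 + 8)/2 = -1/2*(-72) = 36)
(v(-374) + u(413)) + 478431 = (36 + 413) + 478431 = 449 + 478431 = 478880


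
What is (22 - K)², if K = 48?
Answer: 676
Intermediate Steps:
(22 - K)² = (22 - 1*48)² = (22 - 48)² = (-26)² = 676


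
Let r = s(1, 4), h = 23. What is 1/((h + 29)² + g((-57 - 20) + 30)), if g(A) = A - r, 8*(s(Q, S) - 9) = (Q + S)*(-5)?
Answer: 8/21209 ≈ 0.00037720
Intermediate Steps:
s(Q, S) = 9 - 5*Q/8 - 5*S/8 (s(Q, S) = 9 + ((Q + S)*(-5))/8 = 9 + (-5*Q - 5*S)/8 = 9 + (-5*Q/8 - 5*S/8) = 9 - 5*Q/8 - 5*S/8)
r = 47/8 (r = 9 - 5/8*1 - 5/8*4 = 9 - 5/8 - 5/2 = 47/8 ≈ 5.8750)
g(A) = -47/8 + A (g(A) = A - 1*47/8 = A - 47/8 = -47/8 + A)
1/((h + 29)² + g((-57 - 20) + 30)) = 1/((23 + 29)² + (-47/8 + ((-57 - 20) + 30))) = 1/(52² + (-47/8 + (-77 + 30))) = 1/(2704 + (-47/8 - 47)) = 1/(2704 - 423/8) = 1/(21209/8) = 8/21209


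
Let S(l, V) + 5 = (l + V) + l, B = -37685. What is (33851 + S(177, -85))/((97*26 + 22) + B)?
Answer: -34115/35141 ≈ -0.97080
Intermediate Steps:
S(l, V) = -5 + V + 2*l (S(l, V) = -5 + ((l + V) + l) = -5 + ((V + l) + l) = -5 + (V + 2*l) = -5 + V + 2*l)
(33851 + S(177, -85))/((97*26 + 22) + B) = (33851 + (-5 - 85 + 2*177))/((97*26 + 22) - 37685) = (33851 + (-5 - 85 + 354))/((2522 + 22) - 37685) = (33851 + 264)/(2544 - 37685) = 34115/(-35141) = 34115*(-1/35141) = -34115/35141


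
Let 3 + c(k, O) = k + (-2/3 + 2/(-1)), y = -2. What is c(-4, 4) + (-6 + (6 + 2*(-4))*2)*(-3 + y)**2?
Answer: -779/3 ≈ -259.67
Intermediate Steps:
c(k, O) = -17/3 + k (c(k, O) = -3 + (k + (-2/3 + 2/(-1))) = -3 + (k + (-2*1/3 + 2*(-1))) = -3 + (k + (-2/3 - 2)) = -3 + (k - 8/3) = -3 + (-8/3 + k) = -17/3 + k)
c(-4, 4) + (-6 + (6 + 2*(-4))*2)*(-3 + y)**2 = (-17/3 - 4) + (-6 + (6 + 2*(-4))*2)*(-3 - 2)**2 = -29/3 + (-6 + (6 - 8)*2)*(-5)**2 = -29/3 + (-6 - 2*2)*25 = -29/3 + (-6 - 4)*25 = -29/3 - 10*25 = -29/3 - 250 = -779/3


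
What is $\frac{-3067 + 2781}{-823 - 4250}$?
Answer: $\frac{286}{5073} \approx 0.056377$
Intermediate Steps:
$\frac{-3067 + 2781}{-823 - 4250} = - \frac{286}{-5073} = \left(-286\right) \left(- \frac{1}{5073}\right) = \frac{286}{5073}$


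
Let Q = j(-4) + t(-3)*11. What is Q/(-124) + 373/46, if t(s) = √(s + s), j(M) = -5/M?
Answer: 92389/11408 - 11*I*√6/124 ≈ 8.0986 - 0.21729*I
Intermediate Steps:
t(s) = √2*√s (t(s) = √(2*s) = √2*√s)
Q = 5/4 + 11*I*√6 (Q = -5/(-4) + (√2*√(-3))*11 = -5*(-¼) + (√2*(I*√3))*11 = 5/4 + (I*√6)*11 = 5/4 + 11*I*√6 ≈ 1.25 + 26.944*I)
Q/(-124) + 373/46 = (5/4 + 11*I*√6)/(-124) + 373/46 = (5/4 + 11*I*√6)*(-1/124) + 373*(1/46) = (-5/496 - 11*I*√6/124) + 373/46 = 92389/11408 - 11*I*√6/124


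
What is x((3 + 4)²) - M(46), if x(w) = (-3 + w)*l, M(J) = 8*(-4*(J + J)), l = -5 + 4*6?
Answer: 3818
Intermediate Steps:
l = 19 (l = -5 + 24 = 19)
M(J) = -64*J (M(J) = 8*(-8*J) = -64*J)
x(w) = -57 + 19*w (x(w) = (-3 + w)*19 = -57 + 19*w)
x((3 + 4)²) - M(46) = (-57 + 19*(3 + 4)²) - (-64)*46 = (-57 + 19*7²) - 1*(-2944) = (-57 + 19*49) + 2944 = (-57 + 931) + 2944 = 874 + 2944 = 3818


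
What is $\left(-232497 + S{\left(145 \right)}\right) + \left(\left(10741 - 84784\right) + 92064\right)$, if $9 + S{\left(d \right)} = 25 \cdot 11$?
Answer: $-214210$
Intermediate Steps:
$S{\left(d \right)} = 266$ ($S{\left(d \right)} = -9 + 25 \cdot 11 = -9 + 275 = 266$)
$\left(-232497 + S{\left(145 \right)}\right) + \left(\left(10741 - 84784\right) + 92064\right) = \left(-232497 + 266\right) + \left(\left(10741 - 84784\right) + 92064\right) = -232231 + \left(\left(10741 - 84784\right) + 92064\right) = -232231 + \left(-74043 + 92064\right) = -232231 + 18021 = -214210$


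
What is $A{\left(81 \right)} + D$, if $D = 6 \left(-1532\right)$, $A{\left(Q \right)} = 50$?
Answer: $-9142$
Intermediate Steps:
$D = -9192$
$A{\left(81 \right)} + D = 50 - 9192 = -9142$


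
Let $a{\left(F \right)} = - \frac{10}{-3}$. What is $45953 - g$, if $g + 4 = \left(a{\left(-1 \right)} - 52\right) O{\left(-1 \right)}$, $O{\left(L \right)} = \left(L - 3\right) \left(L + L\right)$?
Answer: $\frac{139039}{3} \approx 46346.0$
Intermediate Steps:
$a{\left(F \right)} = \frac{10}{3}$ ($a{\left(F \right)} = \left(-10\right) \left(- \frac{1}{3}\right) = \frac{10}{3}$)
$O{\left(L \right)} = 2 L \left(-3 + L\right)$ ($O{\left(L \right)} = \left(-3 + L\right) 2 L = 2 L \left(-3 + L\right)$)
$g = - \frac{1180}{3}$ ($g = -4 + \left(\frac{10}{3} - 52\right) 2 \left(-1\right) \left(-3 - 1\right) = -4 - \frac{146 \cdot 2 \left(-1\right) \left(-4\right)}{3} = -4 - \frac{1168}{3} = - \frac{1180}{3} \approx -393.33$)
$45953 - g = 45953 - - \frac{1180}{3} = 45953 + \frac{1180}{3} = \frac{139039}{3}$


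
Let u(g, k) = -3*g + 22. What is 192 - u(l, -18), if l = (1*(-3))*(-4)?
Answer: 206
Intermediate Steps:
l = 12 (l = -3*(-4) = 12)
u(g, k) = 22 - 3*g
192 - u(l, -18) = 192 - (22 - 3*12) = 192 - (22 - 36) = 192 - 1*(-14) = 192 + 14 = 206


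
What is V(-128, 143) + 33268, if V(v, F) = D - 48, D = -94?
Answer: 33126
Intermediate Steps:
V(v, F) = -142 (V(v, F) = -94 - 48 = -142)
V(-128, 143) + 33268 = -142 + 33268 = 33126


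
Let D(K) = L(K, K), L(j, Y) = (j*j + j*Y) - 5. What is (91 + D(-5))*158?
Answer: 21488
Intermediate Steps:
L(j, Y) = -5 + j² + Y*j (L(j, Y) = (j² + Y*j) - 5 = -5 + j² + Y*j)
D(K) = -5 + 2*K² (D(K) = -5 + K² + K*K = -5 + K² + K² = -5 + 2*K²)
(91 + D(-5))*158 = (91 + (-5 + 2*(-5)²))*158 = (91 + (-5 + 2*25))*158 = (91 + (-5 + 50))*158 = (91 + 45)*158 = 136*158 = 21488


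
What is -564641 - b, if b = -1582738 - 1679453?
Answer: 2697550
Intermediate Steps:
b = -3262191
-564641 - b = -564641 - 1*(-3262191) = -564641 + 3262191 = 2697550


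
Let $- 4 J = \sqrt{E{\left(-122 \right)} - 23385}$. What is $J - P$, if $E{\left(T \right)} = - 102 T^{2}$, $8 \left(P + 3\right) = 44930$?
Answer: $- \frac{22453}{4} - \frac{29 i \sqrt{1833}}{4} \approx -5613.3 - 310.4 i$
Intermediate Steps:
$P = \frac{22453}{4}$ ($P = -3 + \frac{1}{8} \cdot 44930 = -3 + \frac{22465}{4} = \frac{22453}{4} \approx 5613.3$)
$J = - \frac{29 i \sqrt{1833}}{4}$ ($J = - \frac{\sqrt{- 102 \left(-122\right)^{2} - 23385}}{4} = - \frac{\sqrt{\left(-102\right) 14884 - 23385}}{4} = - \frac{\sqrt{-1518168 - 23385}}{4} = - \frac{\sqrt{-1541553}}{4} = - \frac{29 i \sqrt{1833}}{4} \approx - 310.4 i$)
$J - P = - \frac{29 i \sqrt{1833}}{4} - \frac{22453}{4} = - \frac{22453}{4} - \frac{29 i \sqrt{1833}}{4}$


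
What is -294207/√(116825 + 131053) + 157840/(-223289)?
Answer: -157840/223289 - 98069*√27542/27542 ≈ -591.63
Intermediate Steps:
-294207/√(116825 + 131053) + 157840/(-223289) = -294207*√27542/82626 + 157840*(-1/223289) = -294207*√27542/82626 - 157840/223289 = -98069*√27542/27542 - 157840/223289 = -157840/223289 - 98069*√27542/27542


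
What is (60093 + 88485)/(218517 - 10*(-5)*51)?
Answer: 49526/73689 ≈ 0.67210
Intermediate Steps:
(60093 + 88485)/(218517 - 10*(-5)*51) = 148578/(218517 + 50*51) = 148578/(218517 + 2550) = 148578/221067 = 148578*(1/221067) = 49526/73689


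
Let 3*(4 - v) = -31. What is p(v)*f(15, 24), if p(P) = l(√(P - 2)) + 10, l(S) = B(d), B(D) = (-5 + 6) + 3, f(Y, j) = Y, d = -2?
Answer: 210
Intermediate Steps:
v = 43/3 (v = 4 - ⅓*(-31) = 4 + 31/3 = 43/3 ≈ 14.333)
B(D) = 4 (B(D) = 1 + 3 = 4)
l(S) = 4
p(P) = 14 (p(P) = 4 + 10 = 14)
p(v)*f(15, 24) = 14*15 = 210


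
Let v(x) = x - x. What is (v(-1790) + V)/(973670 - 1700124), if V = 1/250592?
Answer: -1/182043560768 ≈ -5.4932e-12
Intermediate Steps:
v(x) = 0
V = 1/250592 ≈ 3.9905e-6
(v(-1790) + V)/(973670 - 1700124) = (0 + 1/250592)/(973670 - 1700124) = (1/250592)/(-726454) = (1/250592)*(-1/726454) = -1/182043560768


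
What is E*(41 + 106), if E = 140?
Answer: 20580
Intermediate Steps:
E*(41 + 106) = 140*(41 + 106) = 140*147 = 20580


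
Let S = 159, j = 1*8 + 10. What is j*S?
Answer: 2862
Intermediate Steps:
j = 18 (j = 8 + 10 = 18)
j*S = 18*159 = 2862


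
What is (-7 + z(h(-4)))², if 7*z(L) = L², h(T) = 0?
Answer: 49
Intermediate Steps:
z(L) = L²/7
(-7 + z(h(-4)))² = (-7 + (⅐)*0²)² = (-7 + (⅐)*0)² = (-7 + 0)² = (-7)² = 49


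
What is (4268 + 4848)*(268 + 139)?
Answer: 3710212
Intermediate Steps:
(4268 + 4848)*(268 + 139) = 9116*407 = 3710212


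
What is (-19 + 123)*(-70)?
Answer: -7280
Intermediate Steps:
(-19 + 123)*(-70) = 104*(-70) = -7280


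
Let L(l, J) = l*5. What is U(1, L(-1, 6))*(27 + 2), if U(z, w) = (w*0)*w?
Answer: 0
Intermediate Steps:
L(l, J) = 5*l
U(z, w) = 0 (U(z, w) = 0*w = 0)
U(1, L(-1, 6))*(27 + 2) = 0*(27 + 2) = 0*29 = 0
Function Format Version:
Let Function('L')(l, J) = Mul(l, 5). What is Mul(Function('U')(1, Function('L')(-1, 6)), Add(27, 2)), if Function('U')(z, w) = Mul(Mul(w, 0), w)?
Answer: 0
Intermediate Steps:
Function('L')(l, J) = Mul(5, l)
Function('U')(z, w) = 0 (Function('U')(z, w) = Mul(0, w) = 0)
Mul(Function('U')(1, Function('L')(-1, 6)), Add(27, 2)) = Mul(0, Add(27, 2)) = Mul(0, 29) = 0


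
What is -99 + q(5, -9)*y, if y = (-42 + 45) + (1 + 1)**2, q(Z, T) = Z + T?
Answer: -127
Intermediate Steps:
q(Z, T) = T + Z
y = 7 (y = 3 + 2**2 = 3 + 4 = 7)
-99 + q(5, -9)*y = -99 + (-9 + 5)*7 = -99 - 4*7 = -99 - 28 = -127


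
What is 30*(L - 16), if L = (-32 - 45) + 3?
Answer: -2700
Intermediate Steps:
L = -74 (L = -77 + 3 = -74)
30*(L - 16) = 30*(-74 - 16) = 30*(-90) = -2700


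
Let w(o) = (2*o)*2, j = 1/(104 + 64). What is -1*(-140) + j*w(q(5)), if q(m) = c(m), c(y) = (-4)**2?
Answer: 2948/21 ≈ 140.38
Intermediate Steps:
c(y) = 16
q(m) = 16
j = 1/168 ≈ 0.0059524
w(o) = 4*o
-1*(-140) + j*w(q(5)) = -1*(-140) + (4*16)/168 = 140 + (1/168)*64 = 140 + 8/21 = 2948/21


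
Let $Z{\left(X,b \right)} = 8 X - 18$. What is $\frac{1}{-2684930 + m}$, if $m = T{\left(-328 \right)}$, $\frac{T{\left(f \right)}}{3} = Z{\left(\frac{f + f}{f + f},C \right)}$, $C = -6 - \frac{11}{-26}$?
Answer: $- \frac{1}{2684960} \approx -3.7244 \cdot 10^{-7}$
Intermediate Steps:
$C = - \frac{145}{26}$ ($C = -6 - - \frac{11}{26} = -6 + \frac{11}{26} = - \frac{145}{26} \approx -5.5769$)
$Z{\left(X,b \right)} = -18 + 8 X$
$T{\left(f \right)} = -30$ ($T{\left(f \right)} = 3 \left(-18 + 8 \frac{f + f}{f + f}\right) = 3 \left(-18 + 8 \frac{2 f}{2 f}\right) = 3 \left(-18 + 8 \cdot 2 f \frac{1}{2 f}\right) = 3 \left(-18 + 8 \cdot 1\right) = 3 \left(-18 + 8\right) = 3 \left(-10\right) = -30$)
$m = -30$
$\frac{1}{-2684930 + m} = \frac{1}{-2684930 - 30} = \frac{1}{-2684960} = - \frac{1}{2684960}$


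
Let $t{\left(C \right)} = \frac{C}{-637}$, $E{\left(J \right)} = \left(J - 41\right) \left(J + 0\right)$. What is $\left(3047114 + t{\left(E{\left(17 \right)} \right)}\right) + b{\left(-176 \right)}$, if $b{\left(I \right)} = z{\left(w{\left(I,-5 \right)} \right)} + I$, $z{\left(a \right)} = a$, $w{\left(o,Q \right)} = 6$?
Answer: $\frac{1940903736}{637} \approx 3.0469 \cdot 10^{6}$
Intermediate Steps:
$E{\left(J \right)} = J \left(-41 + J\right)$ ($E{\left(J \right)} = \left(-41 + J\right) J = J \left(-41 + J\right)$)
$t{\left(C \right)} = - \frac{C}{637}$ ($t{\left(C \right)} = C \left(- \frac{1}{637}\right) = - \frac{C}{637}$)
$b{\left(I \right)} = 6 + I$
$\left(3047114 + t{\left(E{\left(17 \right)} \right)}\right) + b{\left(-176 \right)} = \left(3047114 - \frac{17 \left(-41 + 17\right)}{637}\right) + \left(6 - 176\right) = \left(3047114 - \frac{17 \left(-24\right)}{637}\right) - 170 = \left(3047114 - - \frac{408}{637}\right) - 170 = \left(3047114 + \frac{408}{637}\right) - 170 = \frac{1941012026}{637} - 170 = \frac{1940903736}{637}$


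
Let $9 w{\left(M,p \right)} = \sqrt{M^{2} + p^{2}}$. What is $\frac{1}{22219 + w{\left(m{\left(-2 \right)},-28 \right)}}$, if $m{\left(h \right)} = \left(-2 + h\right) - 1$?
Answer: $\frac{1799739}{39988400032} - \frac{9 \sqrt{809}}{39988400032} \approx 4.5 \cdot 10^{-5}$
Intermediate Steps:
$m{\left(h \right)} = -3 + h$
$w{\left(M,p \right)} = \frac{\sqrt{M^{2} + p^{2}}}{9}$
$\frac{1}{22219 + w{\left(m{\left(-2 \right)},-28 \right)}} = \frac{1}{22219 + \frac{\sqrt{\left(-3 - 2\right)^{2} + \left(-28\right)^{2}}}{9}} = \frac{1}{22219 + \frac{\sqrt{\left(-5\right)^{2} + 784}}{9}} = \frac{1}{22219 + \frac{\sqrt{25 + 784}}{9}} = \frac{1}{22219 + \frac{\sqrt{809}}{9}}$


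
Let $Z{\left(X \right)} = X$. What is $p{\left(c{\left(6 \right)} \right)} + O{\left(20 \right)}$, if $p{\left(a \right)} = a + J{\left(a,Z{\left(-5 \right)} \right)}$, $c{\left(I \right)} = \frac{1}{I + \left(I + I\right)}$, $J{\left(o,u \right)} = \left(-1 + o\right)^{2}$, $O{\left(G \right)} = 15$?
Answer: $\frac{5167}{324} \approx 15.948$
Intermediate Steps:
$c{\left(I \right)} = \frac{1}{3 I}$ ($c{\left(I \right)} = \frac{1}{I + 2 I} = \frac{1}{3 I}$)
$p{\left(a \right)} = a + \left(-1 + a\right)^{2}$
$p{\left(c{\left(6 \right)} \right)} + O{\left(20 \right)} = \left(\frac{1}{3 \cdot 6} + \left(-1 + \frac{1}{3 \cdot 6}\right)^{2}\right) + 15 = \left(\frac{1}{3} \cdot \frac{1}{6} + \left(-1 + \frac{1}{3} \cdot \frac{1}{6}\right)^{2}\right) + 15 = \left(\frac{1}{18} + \left(-1 + \frac{1}{18}\right)^{2}\right) + 15 = \left(\frac{1}{18} + \left(- \frac{17}{18}\right)^{2}\right) + 15 = \left(\frac{1}{18} + \frac{289}{324}\right) + 15 = \frac{307}{324} + 15 = \frac{5167}{324}$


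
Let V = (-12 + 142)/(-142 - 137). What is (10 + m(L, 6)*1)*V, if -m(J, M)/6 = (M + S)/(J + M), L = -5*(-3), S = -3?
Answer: -8320/1953 ≈ -4.2601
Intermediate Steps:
L = 15
m(J, M) = -6*(-3 + M)/(J + M) (m(J, M) = -6*(M - 3)/(J + M) = -6*(-3 + M)/(J + M))
V = -130/279 (V = 130/(-279) = 130*(-1/279) = -130/279 ≈ -0.46595)
(10 + m(L, 6)*1)*V = (10 + (6*(3 - 1*6)/(15 + 6))*1)*(-130/279) = (10 + (6*(3 - 6)/21)*1)*(-130/279) = (10 + (6*(1/21)*(-3))*1)*(-130/279) = (10 - 6/7*1)*(-130/279) = (10 - 6/7)*(-130/279) = (64/7)*(-130/279) = -8320/1953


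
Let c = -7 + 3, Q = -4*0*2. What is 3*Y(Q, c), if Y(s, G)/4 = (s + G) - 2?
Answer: -72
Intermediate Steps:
Q = 0 (Q = 0*2 = 0)
c = -4
Y(s, G) = -8 + 4*G + 4*s (Y(s, G) = 4*((s + G) - 2) = 4*((G + s) - 2) = 4*(-2 + G + s) = -8 + 4*G + 4*s)
3*Y(Q, c) = 3*(-8 + 4*(-4) + 4*0) = 3*(-8 - 16 + 0) = 3*(-24) = -72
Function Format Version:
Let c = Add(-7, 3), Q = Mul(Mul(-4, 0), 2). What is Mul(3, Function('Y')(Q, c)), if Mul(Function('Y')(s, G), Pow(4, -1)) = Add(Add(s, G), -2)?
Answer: -72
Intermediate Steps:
Q = 0 (Q = Mul(0, 2) = 0)
c = -4
Function('Y')(s, G) = Add(-8, Mul(4, G), Mul(4, s)) (Function('Y')(s, G) = Mul(4, Add(Add(s, G), -2)) = Mul(4, Add(Add(G, s), -2)) = Mul(4, Add(-2, G, s)) = Add(-8, Mul(4, G), Mul(4, s)))
Mul(3, Function('Y')(Q, c)) = Mul(3, Add(-8, Mul(4, -4), Mul(4, 0))) = Mul(3, Add(-8, -16, 0)) = Mul(3, -24) = -72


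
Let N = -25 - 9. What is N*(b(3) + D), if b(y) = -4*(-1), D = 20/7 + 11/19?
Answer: -33626/133 ≈ -252.83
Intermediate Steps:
N = -34
D = 457/133 (D = 20*(⅐) + 11*(1/19) = 20/7 + 11/19 = 457/133 ≈ 3.4361)
b(y) = 4
N*(b(3) + D) = -34*(4 + 457/133) = -34*989/133 = -33626/133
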